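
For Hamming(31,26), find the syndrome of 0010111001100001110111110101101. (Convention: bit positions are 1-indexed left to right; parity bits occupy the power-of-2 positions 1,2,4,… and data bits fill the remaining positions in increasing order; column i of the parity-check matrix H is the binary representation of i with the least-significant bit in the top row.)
Syndrome s = H · r^T (mod 2), r = 0010111001100001110111110101101:
  s[0] = (1010101010101010101010101010101)·(0010111001100001110111110101101) mod 2 = 0+0+1+0+1+0+1+0+0+0+1+0+0+0+0+0+1+0+0+0+1+0+1+0+0+0+0+0+1+0+1 mod 2 = 1
  s[1] = (0110011001100110011001100110011)·(0010111001100001110111110101101) mod 2 = 0+0+1+0+0+1+1+0+0+1+1+0+0+0+0+0+0+1+0+0+0+1+1+0+0+1+0+0+0+0+1 mod 2 = 0
  s[2] = (0001111000011110000111100001111)·(0010111001100001110111110101101) mod 2 = 0+0+0+0+1+1+1+0+0+0+0+0+0+0+0+0+0+0+0+1+1+1+1+0+0+0+0+1+1+0+1 mod 2 = 0
  s[3] = (0000000111111110000000011111111)·(0010111001100001110111110101101) mod 2 = 0+0+0+0+0+0+0+0+0+1+1+0+0+0+0+0+0+0+0+0+0+0+0+1+0+1+0+1+1+0+1 mod 2 = 1
  s[4] = (0000000000000001111111111111111)·(0010111001100001110111110101101) mod 2 = 0+0+0+0+0+0+0+0+0+0+0+0+0+0+0+1+1+1+0+1+1+1+1+1+0+1+0+1+1+0+1 mod 2 = 0
Syndrome = 10010
Non-zero syndrome: error at position 9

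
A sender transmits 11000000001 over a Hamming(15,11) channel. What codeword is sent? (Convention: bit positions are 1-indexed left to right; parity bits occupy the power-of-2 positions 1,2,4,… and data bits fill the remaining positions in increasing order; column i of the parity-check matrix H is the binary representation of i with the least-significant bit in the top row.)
Codeword c = d · G (mod 2), d = 11000000001:
  c[0] = d·G[:,0] = (11000000001)·(11011010101) mod 2 = 1+1+0+0+0+0+0+0+0+0+1 mod 2 = 1
  c[1] = d·G[:,1] = (11000000001)·(10110110011) mod 2 = 1+0+0+0+0+0+0+0+0+0+1 mod 2 = 0
  c[2] = d·G[:,2] = (11000000001)·(10000000000) mod 2 = 1+0+0+0+0+0+0+0+0+0+0 mod 2 = 1
  c[3] = d·G[:,3] = (11000000001)·(01110001111) mod 2 = 0+1+0+0+0+0+0+0+0+0+1 mod 2 = 0
  c[4] = d·G[:,4] = (11000000001)·(01000000000) mod 2 = 0+1+0+0+0+0+0+0+0+0+0 mod 2 = 1
  c[5] = d·G[:,5] = (11000000001)·(00100000000) mod 2 = 0+0+0+0+0+0+0+0+0+0+0 mod 2 = 0
  c[6] = d·G[:,6] = (11000000001)·(00010000000) mod 2 = 0+0+0+0+0+0+0+0+0+0+0 mod 2 = 0
  c[7] = d·G[:,7] = (11000000001)·(00001111111) mod 2 = 0+0+0+0+0+0+0+0+0+0+1 mod 2 = 1
  c[8] = d·G[:,8] = (11000000001)·(00001000000) mod 2 = 0+0+0+0+0+0+0+0+0+0+0 mod 2 = 0
  c[9] = d·G[:,9] = (11000000001)·(00000100000) mod 2 = 0+0+0+0+0+0+0+0+0+0+0 mod 2 = 0
  c[10] = d·G[:,10] = (11000000001)·(00000010000) mod 2 = 0+0+0+0+0+0+0+0+0+0+0 mod 2 = 0
  c[11] = d·G[:,11] = (11000000001)·(00000001000) mod 2 = 0+0+0+0+0+0+0+0+0+0+0 mod 2 = 0
  c[12] = d·G[:,12] = (11000000001)·(00000000100) mod 2 = 0+0+0+0+0+0+0+0+0+0+0 mod 2 = 0
  c[13] = d·G[:,13] = (11000000001)·(00000000010) mod 2 = 0+0+0+0+0+0+0+0+0+0+0 mod 2 = 0
  c[14] = d·G[:,14] = (11000000001)·(00000000001) mod 2 = 0+0+0+0+0+0+0+0+0+0+1 mod 2 = 1
Codeword = 101010010000001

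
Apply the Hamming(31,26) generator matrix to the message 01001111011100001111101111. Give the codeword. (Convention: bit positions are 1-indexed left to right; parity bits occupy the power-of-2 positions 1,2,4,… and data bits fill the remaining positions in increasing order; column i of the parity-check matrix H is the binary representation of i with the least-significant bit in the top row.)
Codeword c = d · G (mod 2), d = 01001111011100001111101111:
  c[0] = d·G[:,0] = (01001111011100001111101111)·(11011010101101010101010101) mod 2 = 0+1+0+0+1+0+1+0+0+0+1+1+0+0+0+0+0+1+0+1+0+0+0+1+0+1 mod 2 = 1
  c[1] = d·G[:,1] = (01001111011100001111101111)·(10110110011011001100110011) mod 2 = 0+0+0+0+0+1+1+0+0+1+1+0+0+0+0+0+1+1+0+0+1+0+0+0+1+1 mod 2 = 1
  c[2] = d·G[:,2] = (01001111011100001111101111)·(10000000000000000000000000) mod 2 = 0+0+0+0+0+0+0+0+0+0+0+0+0+0+0+0+0+0+0+0+0+0+0+0+0+0 mod 2 = 0
  c[3] = d·G[:,3] = (01001111011100001111101111)·(01110001111000111100001111) mod 2 = 0+1+0+0+0+0+0+1+0+1+1+0+0+0+0+0+1+1+0+0+0+0+1+1+1+1 mod 2 = 0
  c[4] = d·G[:,4] = (01001111011100001111101111)·(01000000000000000000000000) mod 2 = 0+1+0+0+0+0+0+0+0+0+0+0+0+0+0+0+0+0+0+0+0+0+0+0+0+0 mod 2 = 1
  c[5] = d·G[:,5] = (01001111011100001111101111)·(00100000000000000000000000) mod 2 = 0+0+0+0+0+0+0+0+0+0+0+0+0+0+0+0+0+0+0+0+0+0+0+0+0+0 mod 2 = 0
  c[6] = d·G[:,6] = (01001111011100001111101111)·(00010000000000000000000000) mod 2 = 0+0+0+0+0+0+0+0+0+0+0+0+0+0+0+0+0+0+0+0+0+0+0+0+0+0 mod 2 = 0
  c[7] = d·G[:,7] = (01001111011100001111101111)·(00001111111000000011111111) mod 2 = 0+0+0+0+1+1+1+1+0+1+1+0+0+0+0+0+0+0+1+1+1+0+1+1+1+1 mod 2 = 1
  c[8] = d·G[:,8] = (01001111011100001111101111)·(00001000000000000000000000) mod 2 = 0+0+0+0+1+0+0+0+0+0+0+0+0+0+0+0+0+0+0+0+0+0+0+0+0+0 mod 2 = 1
  c[9] = d·G[:,9] = (01001111011100001111101111)·(00000100000000000000000000) mod 2 = 0+0+0+0+0+1+0+0+0+0+0+0+0+0+0+0+0+0+0+0+0+0+0+0+0+0 mod 2 = 1
  c[10] = d·G[:,10] = (01001111011100001111101111)·(00000010000000000000000000) mod 2 = 0+0+0+0+0+0+1+0+0+0+0+0+0+0+0+0+0+0+0+0+0+0+0+0+0+0 mod 2 = 1
  c[11] = d·G[:,11] = (01001111011100001111101111)·(00000001000000000000000000) mod 2 = 0+0+0+0+0+0+0+1+0+0+0+0+0+0+0+0+0+0+0+0+0+0+0+0+0+0 mod 2 = 1
  c[12] = d·G[:,12] = (01001111011100001111101111)·(00000000100000000000000000) mod 2 = 0+0+0+0+0+0+0+0+0+0+0+0+0+0+0+0+0+0+0+0+0+0+0+0+0+0 mod 2 = 0
  c[13] = d·G[:,13] = (01001111011100001111101111)·(00000000010000000000000000) mod 2 = 0+0+0+0+0+0+0+0+0+1+0+0+0+0+0+0+0+0+0+0+0+0+0+0+0+0 mod 2 = 1
  c[14] = d·G[:,14] = (01001111011100001111101111)·(00000000001000000000000000) mod 2 = 0+0+0+0+0+0+0+0+0+0+1+0+0+0+0+0+0+0+0+0+0+0+0+0+0+0 mod 2 = 1
  c[15] = d·G[:,15] = (01001111011100001111101111)·(00000000000111111111111111) mod 2 = 0+0+0+0+0+0+0+0+0+0+0+1+0+0+0+0+1+1+1+1+1+0+1+1+1+1 mod 2 = 0
  c[16] = d·G[:,16] = (01001111011100001111101111)·(00000000000100000000000000) mod 2 = 0+0+0+0+0+0+0+0+0+0+0+1+0+0+0+0+0+0+0+0+0+0+0+0+0+0 mod 2 = 1
  c[17] = d·G[:,17] = (01001111011100001111101111)·(00000000000010000000000000) mod 2 = 0+0+0+0+0+0+0+0+0+0+0+0+0+0+0+0+0+0+0+0+0+0+0+0+0+0 mod 2 = 0
  c[18] = d·G[:,18] = (01001111011100001111101111)·(00000000000001000000000000) mod 2 = 0+0+0+0+0+0+0+0+0+0+0+0+0+0+0+0+0+0+0+0+0+0+0+0+0+0 mod 2 = 0
  c[19] = d·G[:,19] = (01001111011100001111101111)·(00000000000000100000000000) mod 2 = 0+0+0+0+0+0+0+0+0+0+0+0+0+0+0+0+0+0+0+0+0+0+0+0+0+0 mod 2 = 0
  c[20] = d·G[:,20] = (01001111011100001111101111)·(00000000000000010000000000) mod 2 = 0+0+0+0+0+0+0+0+0+0+0+0+0+0+0+0+0+0+0+0+0+0+0+0+0+0 mod 2 = 0
  c[21] = d·G[:,21] = (01001111011100001111101111)·(00000000000000001000000000) mod 2 = 0+0+0+0+0+0+0+0+0+0+0+0+0+0+0+0+1+0+0+0+0+0+0+0+0+0 mod 2 = 1
  c[22] = d·G[:,22] = (01001111011100001111101111)·(00000000000000000100000000) mod 2 = 0+0+0+0+0+0+0+0+0+0+0+0+0+0+0+0+0+1+0+0+0+0+0+0+0+0 mod 2 = 1
  c[23] = d·G[:,23] = (01001111011100001111101111)·(00000000000000000010000000) mod 2 = 0+0+0+0+0+0+0+0+0+0+0+0+0+0+0+0+0+0+1+0+0+0+0+0+0+0 mod 2 = 1
  c[24] = d·G[:,24] = (01001111011100001111101111)·(00000000000000000001000000) mod 2 = 0+0+0+0+0+0+0+0+0+0+0+0+0+0+0+0+0+0+0+1+0+0+0+0+0+0 mod 2 = 1
  c[25] = d·G[:,25] = (01001111011100001111101111)·(00000000000000000000100000) mod 2 = 0+0+0+0+0+0+0+0+0+0+0+0+0+0+0+0+0+0+0+0+1+0+0+0+0+0 mod 2 = 1
  c[26] = d·G[:,26] = (01001111011100001111101111)·(00000000000000000000010000) mod 2 = 0+0+0+0+0+0+0+0+0+0+0+0+0+0+0+0+0+0+0+0+0+0+0+0+0+0 mod 2 = 0
  c[27] = d·G[:,27] = (01001111011100001111101111)·(00000000000000000000001000) mod 2 = 0+0+0+0+0+0+0+0+0+0+0+0+0+0+0+0+0+0+0+0+0+0+1+0+0+0 mod 2 = 1
  c[28] = d·G[:,28] = (01001111011100001111101111)·(00000000000000000000000100) mod 2 = 0+0+0+0+0+0+0+0+0+0+0+0+0+0+0+0+0+0+0+0+0+0+0+1+0+0 mod 2 = 1
  c[29] = d·G[:,29] = (01001111011100001111101111)·(00000000000000000000000010) mod 2 = 0+0+0+0+0+0+0+0+0+0+0+0+0+0+0+0+0+0+0+0+0+0+0+0+1+0 mod 2 = 1
  c[30] = d·G[:,30] = (01001111011100001111101111)·(00000000000000000000000001) mod 2 = 0+0+0+0+0+0+0+0+0+0+0+0+0+0+0+0+0+0+0+0+0+0+0+0+0+1 mod 2 = 1
Codeword = 1100100111110110100001111101111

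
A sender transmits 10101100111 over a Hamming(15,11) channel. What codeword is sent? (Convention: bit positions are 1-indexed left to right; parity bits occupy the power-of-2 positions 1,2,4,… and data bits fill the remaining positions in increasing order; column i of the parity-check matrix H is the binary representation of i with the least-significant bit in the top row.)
Codeword c = d · G (mod 2), d = 10101100111:
  c[0] = d·G[:,0] = (10101100111)·(11011010101) mod 2 = 1+0+0+0+1+0+0+0+1+0+1 mod 2 = 0
  c[1] = d·G[:,1] = (10101100111)·(10110110011) mod 2 = 1+0+1+0+0+1+0+0+0+1+1 mod 2 = 1
  c[2] = d·G[:,2] = (10101100111)·(10000000000) mod 2 = 1+0+0+0+0+0+0+0+0+0+0 mod 2 = 1
  c[3] = d·G[:,3] = (10101100111)·(01110001111) mod 2 = 0+0+1+0+0+0+0+0+1+1+1 mod 2 = 0
  c[4] = d·G[:,4] = (10101100111)·(01000000000) mod 2 = 0+0+0+0+0+0+0+0+0+0+0 mod 2 = 0
  c[5] = d·G[:,5] = (10101100111)·(00100000000) mod 2 = 0+0+1+0+0+0+0+0+0+0+0 mod 2 = 1
  c[6] = d·G[:,6] = (10101100111)·(00010000000) mod 2 = 0+0+0+0+0+0+0+0+0+0+0 mod 2 = 0
  c[7] = d·G[:,7] = (10101100111)·(00001111111) mod 2 = 0+0+0+0+1+1+0+0+1+1+1 mod 2 = 1
  c[8] = d·G[:,8] = (10101100111)·(00001000000) mod 2 = 0+0+0+0+1+0+0+0+0+0+0 mod 2 = 1
  c[9] = d·G[:,9] = (10101100111)·(00000100000) mod 2 = 0+0+0+0+0+1+0+0+0+0+0 mod 2 = 1
  c[10] = d·G[:,10] = (10101100111)·(00000010000) mod 2 = 0+0+0+0+0+0+0+0+0+0+0 mod 2 = 0
  c[11] = d·G[:,11] = (10101100111)·(00000001000) mod 2 = 0+0+0+0+0+0+0+0+0+0+0 mod 2 = 0
  c[12] = d·G[:,12] = (10101100111)·(00000000100) mod 2 = 0+0+0+0+0+0+0+0+1+0+0 mod 2 = 1
  c[13] = d·G[:,13] = (10101100111)·(00000000010) mod 2 = 0+0+0+0+0+0+0+0+0+1+0 mod 2 = 1
  c[14] = d·G[:,14] = (10101100111)·(00000000001) mod 2 = 0+0+0+0+0+0+0+0+0+0+1 mod 2 = 1
Codeword = 011001011100111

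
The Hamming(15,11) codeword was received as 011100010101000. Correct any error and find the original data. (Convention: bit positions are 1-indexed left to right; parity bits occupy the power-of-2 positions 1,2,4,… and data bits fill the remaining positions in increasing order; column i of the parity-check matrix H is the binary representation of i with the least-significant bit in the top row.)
Syndrome s = H · r^T (mod 2), r = 011100010101000:
  s[0] = (101010101010101)·(011100010101000) mod 2 = 0+0+1+0+0+0+0+0+0+0+0+0+0+0+0 mod 2 = 1
  s[1] = (011001100110011)·(011100010101000) mod 2 = 0+1+1+0+0+0+0+0+0+1+0+0+0+0+0 mod 2 = 1
  s[2] = (000111100001111)·(011100010101000) mod 2 = 0+0+0+1+0+0+0+0+0+0+0+1+0+0+0 mod 2 = 0
  s[3] = (000000011111111)·(011100010101000) mod 2 = 0+0+0+0+0+0+0+1+0+1+0+1+0+0+0 mod 2 = 1
Syndrome = 1101
Column 11 of H equals this syndrome → error at bit 11 (1-indexed).
Flip bit 11: 011100010101000 → 011100010111000
Extract data bits at positions {3,5,6,7,9,10,11,12,13,14,15}: 10000111000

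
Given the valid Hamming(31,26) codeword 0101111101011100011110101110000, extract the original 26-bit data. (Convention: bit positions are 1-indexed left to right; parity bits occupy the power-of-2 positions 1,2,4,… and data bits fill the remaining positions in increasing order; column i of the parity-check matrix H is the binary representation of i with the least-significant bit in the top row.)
Parity bits occupy power-of-2 positions; data bits are at positions {3,5,6,7,9,10,11,12,13,14,15,17,18,19,20,21,22,23,24,25,26,27,28,29,30,31} (1-indexed).
Extract: c[3]=0 c[5]=1 c[6]=1 c[7]=1 c[9]=0 c[10]=1 c[11]=0 c[12]=1 c[13]=1 c[14]=1 c[15]=0 c[17]=0 c[18]=1 c[19]=1 c[20]=1 c[21]=1 c[22]=0 c[23]=1 c[24]=0 c[25]=1 c[26]=1 c[27]=1 c[28]=0 c[29]=0 c[30]=0 c[31]=0
Data = 01110101110011110101110000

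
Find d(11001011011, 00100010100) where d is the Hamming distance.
XOR = 11101001111, count of 1s = 8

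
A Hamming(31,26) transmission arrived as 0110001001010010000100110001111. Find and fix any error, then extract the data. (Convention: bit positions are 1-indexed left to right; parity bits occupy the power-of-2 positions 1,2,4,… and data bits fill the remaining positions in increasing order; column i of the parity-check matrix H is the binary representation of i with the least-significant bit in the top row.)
Syndrome s = H · r^T (mod 2), r = 0110001001010010000100110001111:
  s[0] = (1010101010101010101010101010101)·(0110001001010010000100110001111) mod 2 = 0+0+1+0+0+0+1+0+0+0+0+0+0+0+1+0+0+0+0+0+0+0+1+0+0+0+0+0+1+0+1 mod 2 = 0
  s[1] = (0110011001100110011001100110011)·(0110001001010010000100110001111) mod 2 = 0+1+1+0+0+0+1+0+0+1+0+0+0+0+1+0+0+0+0+0+0+0+1+0+0+0+0+0+0+1+1 mod 2 = 0
  s[2] = (0001111000011110000111100001111)·(0110001001010010000100110001111) mod 2 = 0+0+0+0+0+0+1+0+0+0+0+1+0+0+1+0+0+0+0+1+0+0+1+0+0+0+0+1+1+1+1 mod 2 = 1
  s[3] = (0000000111111110000000011111111)·(0110001001010010000100110001111) mod 2 = 0+0+0+0+0+0+0+0+0+1+0+1+0+0+1+0+0+0+0+0+0+0+0+1+0+0+0+1+1+1+1 mod 2 = 0
  s[4] = (0000000000000001111111111111111)·(0110001001010010000100110001111) mod 2 = 0+0+0+0+0+0+0+0+0+0+0+0+0+0+0+0+0+0+0+1+0+0+1+1+0+0+0+1+1+1+1 mod 2 = 1
Syndrome = 00101
Column 20 of H equals this syndrome → error at bit 20 (1-indexed).
Flip bit 20: 0110001001010010000100110001111 → 0110001001010010000000110001111
Extract data bits at positions {3,5,6,7,9,10,11,12,13,14,15,17,18,19,20,21,22,23,24,25,26,27,28,29,30,31}: 10010101001000000110001111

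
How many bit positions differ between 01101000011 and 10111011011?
XOR = 11010011000, count of 1s = 5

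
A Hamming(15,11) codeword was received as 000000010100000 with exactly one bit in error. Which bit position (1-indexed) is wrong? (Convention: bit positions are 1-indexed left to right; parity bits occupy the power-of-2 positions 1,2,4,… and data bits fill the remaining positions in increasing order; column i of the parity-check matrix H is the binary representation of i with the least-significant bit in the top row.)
Syndrome s = H · r^T (mod 2), r = 000000010100000:
  s[0] = (101010101010101)·(000000010100000) mod 2 = 0+0+0+0+0+0+0+0+0+0+0+0+0+0+0 mod 2 = 0
  s[1] = (011001100110011)·(000000010100000) mod 2 = 0+0+0+0+0+0+0+0+0+1+0+0+0+0+0 mod 2 = 1
  s[2] = (000111100001111)·(000000010100000) mod 2 = 0+0+0+0+0+0+0+0+0+0+0+0+0+0+0 mod 2 = 0
  s[3] = (000000011111111)·(000000010100000) mod 2 = 0+0+0+0+0+0+0+1+0+1+0+0+0+0+0 mod 2 = 0
Syndrome = 0100
Column i of H is the binary representation of i, so the syndrome is the binary index of the flipped bit.
Read s = 0100 with s[0] as LSB: 0·2^0 + 1·2^1 + 0·2^2 + 0·2^3 = 2.
Error is at bit position 2.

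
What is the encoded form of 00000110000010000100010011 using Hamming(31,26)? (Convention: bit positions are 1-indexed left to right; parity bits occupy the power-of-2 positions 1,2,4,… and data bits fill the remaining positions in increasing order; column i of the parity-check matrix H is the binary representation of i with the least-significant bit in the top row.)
Codeword c = d · G (mod 2), d = 00000110000010000100010011:
  c[0] = d·G[:,0] = (00000110000010000100010011)·(11011010101101010101010101) mod 2 = 0+0+0+0+0+0+1+0+0+0+0+0+0+0+0+0+0+1+0+0+0+1+0+0+0+1 mod 2 = 0
  c[1] = d·G[:,1] = (00000110000010000100010011)·(10110110011011001100110011) mod 2 = 0+0+0+0+0+1+1+0+0+0+0+0+1+0+0+0+0+1+0+0+0+1+0+0+1+1 mod 2 = 1
  c[2] = d·G[:,2] = (00000110000010000100010011)·(10000000000000000000000000) mod 2 = 0+0+0+0+0+0+0+0+0+0+0+0+0+0+0+0+0+0+0+0+0+0+0+0+0+0 mod 2 = 0
  c[3] = d·G[:,3] = (00000110000010000100010011)·(01110001111000111100001111) mod 2 = 0+0+0+0+0+0+0+0+0+0+0+0+0+0+0+0+0+1+0+0+0+0+0+0+1+1 mod 2 = 1
  c[4] = d·G[:,4] = (00000110000010000100010011)·(01000000000000000000000000) mod 2 = 0+0+0+0+0+0+0+0+0+0+0+0+0+0+0+0+0+0+0+0+0+0+0+0+0+0 mod 2 = 0
  c[5] = d·G[:,5] = (00000110000010000100010011)·(00100000000000000000000000) mod 2 = 0+0+0+0+0+0+0+0+0+0+0+0+0+0+0+0+0+0+0+0+0+0+0+0+0+0 mod 2 = 0
  c[6] = d·G[:,6] = (00000110000010000100010011)·(00010000000000000000000000) mod 2 = 0+0+0+0+0+0+0+0+0+0+0+0+0+0+0+0+0+0+0+0+0+0+0+0+0+0 mod 2 = 0
  c[7] = d·G[:,7] = (00000110000010000100010011)·(00001111111000000011111111) mod 2 = 0+0+0+0+0+1+1+0+0+0+0+0+0+0+0+0+0+0+0+0+0+1+0+0+1+1 mod 2 = 1
  c[8] = d·G[:,8] = (00000110000010000100010011)·(00001000000000000000000000) mod 2 = 0+0+0+0+0+0+0+0+0+0+0+0+0+0+0+0+0+0+0+0+0+0+0+0+0+0 mod 2 = 0
  c[9] = d·G[:,9] = (00000110000010000100010011)·(00000100000000000000000000) mod 2 = 0+0+0+0+0+1+0+0+0+0+0+0+0+0+0+0+0+0+0+0+0+0+0+0+0+0 mod 2 = 1
  c[10] = d·G[:,10] = (00000110000010000100010011)·(00000010000000000000000000) mod 2 = 0+0+0+0+0+0+1+0+0+0+0+0+0+0+0+0+0+0+0+0+0+0+0+0+0+0 mod 2 = 1
  c[11] = d·G[:,11] = (00000110000010000100010011)·(00000001000000000000000000) mod 2 = 0+0+0+0+0+0+0+0+0+0+0+0+0+0+0+0+0+0+0+0+0+0+0+0+0+0 mod 2 = 0
  c[12] = d·G[:,12] = (00000110000010000100010011)·(00000000100000000000000000) mod 2 = 0+0+0+0+0+0+0+0+0+0+0+0+0+0+0+0+0+0+0+0+0+0+0+0+0+0 mod 2 = 0
  c[13] = d·G[:,13] = (00000110000010000100010011)·(00000000010000000000000000) mod 2 = 0+0+0+0+0+0+0+0+0+0+0+0+0+0+0+0+0+0+0+0+0+0+0+0+0+0 mod 2 = 0
  c[14] = d·G[:,14] = (00000110000010000100010011)·(00000000001000000000000000) mod 2 = 0+0+0+0+0+0+0+0+0+0+0+0+0+0+0+0+0+0+0+0+0+0+0+0+0+0 mod 2 = 0
  c[15] = d·G[:,15] = (00000110000010000100010011)·(00000000000111111111111111) mod 2 = 0+0+0+0+0+0+0+0+0+0+0+0+1+0+0+0+0+1+0+0+0+1+0+0+1+1 mod 2 = 1
  c[16] = d·G[:,16] = (00000110000010000100010011)·(00000000000100000000000000) mod 2 = 0+0+0+0+0+0+0+0+0+0+0+0+0+0+0+0+0+0+0+0+0+0+0+0+0+0 mod 2 = 0
  c[17] = d·G[:,17] = (00000110000010000100010011)·(00000000000010000000000000) mod 2 = 0+0+0+0+0+0+0+0+0+0+0+0+1+0+0+0+0+0+0+0+0+0+0+0+0+0 mod 2 = 1
  c[18] = d·G[:,18] = (00000110000010000100010011)·(00000000000001000000000000) mod 2 = 0+0+0+0+0+0+0+0+0+0+0+0+0+0+0+0+0+0+0+0+0+0+0+0+0+0 mod 2 = 0
  c[19] = d·G[:,19] = (00000110000010000100010011)·(00000000000000100000000000) mod 2 = 0+0+0+0+0+0+0+0+0+0+0+0+0+0+0+0+0+0+0+0+0+0+0+0+0+0 mod 2 = 0
  c[20] = d·G[:,20] = (00000110000010000100010011)·(00000000000000010000000000) mod 2 = 0+0+0+0+0+0+0+0+0+0+0+0+0+0+0+0+0+0+0+0+0+0+0+0+0+0 mod 2 = 0
  c[21] = d·G[:,21] = (00000110000010000100010011)·(00000000000000001000000000) mod 2 = 0+0+0+0+0+0+0+0+0+0+0+0+0+0+0+0+0+0+0+0+0+0+0+0+0+0 mod 2 = 0
  c[22] = d·G[:,22] = (00000110000010000100010011)·(00000000000000000100000000) mod 2 = 0+0+0+0+0+0+0+0+0+0+0+0+0+0+0+0+0+1+0+0+0+0+0+0+0+0 mod 2 = 1
  c[23] = d·G[:,23] = (00000110000010000100010011)·(00000000000000000010000000) mod 2 = 0+0+0+0+0+0+0+0+0+0+0+0+0+0+0+0+0+0+0+0+0+0+0+0+0+0 mod 2 = 0
  c[24] = d·G[:,24] = (00000110000010000100010011)·(00000000000000000001000000) mod 2 = 0+0+0+0+0+0+0+0+0+0+0+0+0+0+0+0+0+0+0+0+0+0+0+0+0+0 mod 2 = 0
  c[25] = d·G[:,25] = (00000110000010000100010011)·(00000000000000000000100000) mod 2 = 0+0+0+0+0+0+0+0+0+0+0+0+0+0+0+0+0+0+0+0+0+0+0+0+0+0 mod 2 = 0
  c[26] = d·G[:,26] = (00000110000010000100010011)·(00000000000000000000010000) mod 2 = 0+0+0+0+0+0+0+0+0+0+0+0+0+0+0+0+0+0+0+0+0+1+0+0+0+0 mod 2 = 1
  c[27] = d·G[:,27] = (00000110000010000100010011)·(00000000000000000000001000) mod 2 = 0+0+0+0+0+0+0+0+0+0+0+0+0+0+0+0+0+0+0+0+0+0+0+0+0+0 mod 2 = 0
  c[28] = d·G[:,28] = (00000110000010000100010011)·(00000000000000000000000100) mod 2 = 0+0+0+0+0+0+0+0+0+0+0+0+0+0+0+0+0+0+0+0+0+0+0+0+0+0 mod 2 = 0
  c[29] = d·G[:,29] = (00000110000010000100010011)·(00000000000000000000000010) mod 2 = 0+0+0+0+0+0+0+0+0+0+0+0+0+0+0+0+0+0+0+0+0+0+0+0+1+0 mod 2 = 1
  c[30] = d·G[:,30] = (00000110000010000100010011)·(00000000000000000000000001) mod 2 = 0+0+0+0+0+0+0+0+0+0+0+0+0+0+0+0+0+0+0+0+0+0+0+0+0+1 mod 2 = 1
Codeword = 0101000101100001010000100010011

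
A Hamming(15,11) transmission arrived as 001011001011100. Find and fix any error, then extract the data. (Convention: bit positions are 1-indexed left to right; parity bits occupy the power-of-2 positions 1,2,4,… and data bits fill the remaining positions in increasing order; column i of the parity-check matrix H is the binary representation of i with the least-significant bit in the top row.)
Syndrome s = H · r^T (mod 2), r = 001011001011100:
  s[0] = (101010101010101)·(001011001011100) mod 2 = 0+0+1+0+1+0+0+0+1+0+1+0+1+0+0 mod 2 = 1
  s[1] = (011001100110011)·(001011001011100) mod 2 = 0+0+1+0+0+1+0+0+0+0+1+0+0+0+0 mod 2 = 1
  s[2] = (000111100001111)·(001011001011100) mod 2 = 0+0+0+0+1+1+0+0+0+0+0+1+1+0+0 mod 2 = 0
  s[3] = (000000011111111)·(001011001011100) mod 2 = 0+0+0+0+0+0+0+0+1+0+1+1+1+0+0 mod 2 = 0
Syndrome = 1100
Column 3 of H equals this syndrome → error at bit 3 (1-indexed).
Flip bit 3: 001011001011100 → 000011001011100
Extract data bits at positions {3,5,6,7,9,10,11,12,13,14,15}: 01101011100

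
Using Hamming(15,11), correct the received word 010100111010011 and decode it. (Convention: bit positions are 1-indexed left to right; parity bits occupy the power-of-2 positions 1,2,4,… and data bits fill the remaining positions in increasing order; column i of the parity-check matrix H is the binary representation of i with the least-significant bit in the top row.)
Syndrome s = H · r^T (mod 2), r = 010100111010011:
  s[0] = (101010101010101)·(010100111010011) mod 2 = 0+0+0+0+0+0+1+0+1+0+1+0+0+0+1 mod 2 = 0
  s[1] = (011001100110011)·(010100111010011) mod 2 = 0+1+0+0+0+0+1+0+0+0+1+0+0+1+1 mod 2 = 1
  s[2] = (000111100001111)·(010100111010011) mod 2 = 0+0+0+1+0+0+1+0+0+0+0+0+0+1+1 mod 2 = 0
  s[3] = (000000011111111)·(010100111010011) mod 2 = 0+0+0+0+0+0+0+1+1+0+1+0+0+1+1 mod 2 = 1
Syndrome = 0101
Column 10 of H equals this syndrome → error at bit 10 (1-indexed).
Flip bit 10: 010100111010011 → 010100111110011
Extract data bits at positions {3,5,6,7,9,10,11,12,13,14,15}: 00011110011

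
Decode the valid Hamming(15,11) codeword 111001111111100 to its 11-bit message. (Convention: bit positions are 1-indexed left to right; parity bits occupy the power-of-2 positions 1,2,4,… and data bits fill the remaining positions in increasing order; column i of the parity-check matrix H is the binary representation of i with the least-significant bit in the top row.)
Parity bits occupy power-of-2 positions; data bits are at positions {3,5,6,7,9,10,11,12,13,14,15} (1-indexed).
Extract: c[3]=1 c[5]=0 c[6]=1 c[7]=1 c[9]=1 c[10]=1 c[11]=1 c[12]=1 c[13]=1 c[14]=0 c[15]=0
Data = 10111111100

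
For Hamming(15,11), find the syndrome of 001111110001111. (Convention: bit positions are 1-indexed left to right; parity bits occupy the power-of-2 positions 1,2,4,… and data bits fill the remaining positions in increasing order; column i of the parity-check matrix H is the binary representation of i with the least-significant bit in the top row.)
Syndrome s = H · r^T (mod 2), r = 001111110001111:
  s[0] = (101010101010101)·(001111110001111) mod 2 = 0+0+1+0+1+0+1+0+0+0+0+0+1+0+1 mod 2 = 1
  s[1] = (011001100110011)·(001111110001111) mod 2 = 0+0+1+0+0+1+1+0+0+0+0+0+0+1+1 mod 2 = 1
  s[2] = (000111100001111)·(001111110001111) mod 2 = 0+0+0+1+1+1+1+0+0+0+0+1+1+1+1 mod 2 = 0
  s[3] = (000000011111111)·(001111110001111) mod 2 = 0+0+0+0+0+0+0+1+0+0+0+1+1+1+1 mod 2 = 1
Syndrome = 1101
Non-zero syndrome: error at position 11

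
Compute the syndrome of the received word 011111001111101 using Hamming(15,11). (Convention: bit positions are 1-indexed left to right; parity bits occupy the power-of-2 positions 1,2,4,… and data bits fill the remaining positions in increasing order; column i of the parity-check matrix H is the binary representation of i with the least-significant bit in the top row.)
Syndrome s = H · r^T (mod 2), r = 011111001111101:
  s[0] = (101010101010101)·(011111001111101) mod 2 = 0+0+1+0+1+0+0+0+1+0+1+0+1+0+1 mod 2 = 0
  s[1] = (011001100110011)·(011111001111101) mod 2 = 0+1+1+0+0+1+0+0+0+1+1+0+0+0+1 mod 2 = 0
  s[2] = (000111100001111)·(011111001111101) mod 2 = 0+0+0+1+1+1+0+0+0+0+0+1+1+0+1 mod 2 = 0
  s[3] = (000000011111111)·(011111001111101) mod 2 = 0+0+0+0+0+0+0+0+1+1+1+1+1+0+1 mod 2 = 0
Syndrome = 0000
s = 0: no error detected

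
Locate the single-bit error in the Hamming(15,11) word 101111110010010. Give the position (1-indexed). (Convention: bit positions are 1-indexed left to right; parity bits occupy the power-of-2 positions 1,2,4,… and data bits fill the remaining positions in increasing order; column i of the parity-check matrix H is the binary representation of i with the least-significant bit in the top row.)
Syndrome s = H · r^T (mod 2), r = 101111110010010:
  s[0] = (101010101010101)·(101111110010010) mod 2 = 1+0+1+0+1+0+1+0+0+0+1+0+0+0+0 mod 2 = 1
  s[1] = (011001100110011)·(101111110010010) mod 2 = 0+0+1+0+0+1+1+0+0+0+1+0+0+1+0 mod 2 = 1
  s[2] = (000111100001111)·(101111110010010) mod 2 = 0+0+0+1+1+1+1+0+0+0+0+0+0+1+0 mod 2 = 1
  s[3] = (000000011111111)·(101111110010010) mod 2 = 0+0+0+0+0+0+0+1+0+0+1+0+0+1+0 mod 2 = 1
Syndrome = 1111
Column i of H is the binary representation of i, so the syndrome is the binary index of the flipped bit.
Read s = 1111 with s[0] as LSB: 1·2^0 + 1·2^1 + 1·2^2 + 1·2^3 = 15.
Error is at bit position 15.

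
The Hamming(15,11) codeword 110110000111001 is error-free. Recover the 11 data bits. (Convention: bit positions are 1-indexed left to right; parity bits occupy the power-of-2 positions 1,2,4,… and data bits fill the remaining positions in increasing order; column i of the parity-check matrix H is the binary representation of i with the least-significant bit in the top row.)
Parity bits occupy power-of-2 positions; data bits are at positions {3,5,6,7,9,10,11,12,13,14,15} (1-indexed).
Extract: c[3]=0 c[5]=1 c[6]=0 c[7]=0 c[9]=0 c[10]=1 c[11]=1 c[12]=1 c[13]=0 c[14]=0 c[15]=1
Data = 01000111001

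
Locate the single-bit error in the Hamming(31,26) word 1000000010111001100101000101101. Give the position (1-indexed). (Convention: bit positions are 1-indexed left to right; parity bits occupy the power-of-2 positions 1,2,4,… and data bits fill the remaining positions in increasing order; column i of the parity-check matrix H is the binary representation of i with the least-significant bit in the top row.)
Syndrome s = H · r^T (mod 2), r = 1000000010111001100101000101101:
  s[0] = (1010101010101010101010101010101)·(1000000010111001100101000101101) mod 2 = 1+0+0+0+0+0+0+0+1+0+1+0+1+0+0+0+1+0+0+0+0+0+0+0+0+0+0+0+1+0+1 mod 2 = 1
  s[1] = (0110011001100110011001100110011)·(1000000010111001100101000101101) mod 2 = 0+0+0+0+0+0+0+0+0+0+1+0+0+0+0+0+0+0+0+0+0+1+0+0+0+1+0+0+0+0+1 mod 2 = 0
  s[2] = (0001111000011110000111100001111)·(1000000010111001100101000101101) mod 2 = 0+0+0+0+0+0+0+0+0+0+0+1+1+0+0+0+0+0+0+1+0+1+0+0+0+0+0+1+1+0+1 mod 2 = 1
  s[3] = (0000000111111110000000011111111)·(1000000010111001100101000101101) mod 2 = 0+0+0+0+0+0+0+0+1+0+1+1+1+0+0+0+0+0+0+0+0+0+0+0+0+1+0+1+1+0+1 mod 2 = 0
  s[4] = (0000000000000001111111111111111)·(1000000010111001100101000101101) mod 2 = 0+0+0+0+0+0+0+0+0+0+0+0+0+0+0+1+1+0+0+1+0+1+0+0+0+1+0+1+1+0+1 mod 2 = 0
Syndrome = 10100
Column i of H is the binary representation of i, so the syndrome is the binary index of the flipped bit.
Read s = 10100 with s[0] as LSB: 1·2^0 + 0·2^1 + 1·2^2 + 0·2^3 + 0·2^4 = 5.
Error is at bit position 5.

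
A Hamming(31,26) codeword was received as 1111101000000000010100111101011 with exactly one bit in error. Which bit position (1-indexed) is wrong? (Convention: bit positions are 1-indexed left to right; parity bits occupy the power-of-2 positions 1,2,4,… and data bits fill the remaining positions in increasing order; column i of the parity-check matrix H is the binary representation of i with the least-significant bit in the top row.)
Syndrome s = H · r^T (mod 2), r = 1111101000000000010100111101011:
  s[0] = (1010101010101010101010101010101)·(1111101000000000010100111101011) mod 2 = 1+0+1+0+1+0+1+0+0+0+0+0+0+0+0+0+0+0+0+0+0+0+1+0+1+0+0+0+0+0+1 mod 2 = 1
  s[1] = (0110011001100110011001100110011)·(1111101000000000010100111101011) mod 2 = 0+1+1+0+0+0+1+0+0+0+0+0+0+0+0+0+0+1+0+0+0+0+1+0+0+1+0+0+0+1+1 mod 2 = 0
  s[2] = (0001111000011110000111100001111)·(1111101000000000010100111101011) mod 2 = 0+0+0+1+1+0+1+0+0+0+0+0+0+0+0+0+0+0+0+1+0+0+1+0+0+0+0+1+0+1+1 mod 2 = 0
  s[3] = (0000000111111110000000011111111)·(1111101000000000010100111101011) mod 2 = 0+0+0+0+0+0+0+0+0+0+0+0+0+0+0+0+0+0+0+0+0+0+0+1+1+1+0+1+0+1+1 mod 2 = 0
  s[4] = (0000000000000001111111111111111)·(1111101000000000010100111101011) mod 2 = 0+0+0+0+0+0+0+0+0+0+0+0+0+0+0+0+0+1+0+1+0+0+1+1+1+1+0+1+0+1+1 mod 2 = 1
Syndrome = 10001
Column i of H is the binary representation of i, so the syndrome is the binary index of the flipped bit.
Read s = 10001 with s[0] as LSB: 1·2^0 + 0·2^1 + 0·2^2 + 0·2^3 + 1·2^4 = 17.
Error is at bit position 17.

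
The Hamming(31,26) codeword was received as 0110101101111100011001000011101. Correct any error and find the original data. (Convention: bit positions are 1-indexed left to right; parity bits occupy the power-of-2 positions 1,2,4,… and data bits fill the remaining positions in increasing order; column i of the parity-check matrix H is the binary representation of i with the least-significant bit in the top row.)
Syndrome s = H · r^T (mod 2), r = 0110101101111100011001000011101:
  s[0] = (1010101010101010101010101010101)·(0110101101111100011001000011101) mod 2 = 0+0+1+0+1+0+1+0+0+0+1+0+1+0+0+0+0+0+1+0+0+0+0+0+0+0+1+0+1+0+1 mod 2 = 1
  s[1] = (0110011001100110011001100110011)·(0110101101111100011001000011101) mod 2 = 0+1+1+0+0+0+1+0+0+1+1+0+0+1+0+0+0+1+1+0+0+1+0+0+0+0+1+0+0+0+1 mod 2 = 1
  s[2] = (0001111000011110000111100001111)·(0110101101111100011001000011101) mod 2 = 0+0+0+0+1+0+1+0+0+0+0+1+1+1+0+0+0+0+0+0+0+1+0+0+0+0+0+1+1+0+1 mod 2 = 1
  s[3] = (0000000111111110000000011111111)·(0110101101111100011001000011101) mod 2 = 0+0+0+0+0+0+0+1+0+1+1+1+1+1+0+0+0+0+0+0+0+0+0+0+0+0+1+1+1+0+1 mod 2 = 0
  s[4] = (0000000000000001111111111111111)·(0110101101111100011001000011101) mod 2 = 0+0+0+0+0+0+0+0+0+0+0+0+0+0+0+0+0+1+1+0+0+1+0+0+0+0+1+1+1+0+1 mod 2 = 1
Syndrome = 11101
Column 23 of H equals this syndrome → error at bit 23 (1-indexed).
Flip bit 23: 0110101101111100011001000011101 → 0110101101111100011001100011101
Extract data bits at positions {3,5,6,7,9,10,11,12,13,14,15,17,18,19,20,21,22,23,24,25,26,27,28,29,30,31}: 11010111110011001100011101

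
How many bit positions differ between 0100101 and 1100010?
XOR = 1000111, count of 1s = 4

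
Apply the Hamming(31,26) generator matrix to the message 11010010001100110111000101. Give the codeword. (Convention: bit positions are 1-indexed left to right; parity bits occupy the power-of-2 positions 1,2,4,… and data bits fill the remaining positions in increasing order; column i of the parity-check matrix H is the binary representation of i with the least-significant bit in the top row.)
Codeword c = d · G (mod 2), d = 11010010001100110111000101:
  c[0] = d·G[:,0] = (11010010001100110111000101)·(11011010101101010101010101) mod 2 = 1+1+0+1+0+0+1+0+0+0+1+1+0+0+0+1+0+1+0+1+0+0+0+1+0+1 mod 2 = 1
  c[1] = d·G[:,1] = (11010010001100110111000101)·(10110110011011001100110011) mod 2 = 1+0+0+1+0+0+1+0+0+0+1+0+0+0+0+0+0+1+0+0+0+0+0+0+0+1 mod 2 = 0
  c[2] = d·G[:,2] = (11010010001100110111000101)·(10000000000000000000000000) mod 2 = 1+0+0+0+0+0+0+0+0+0+0+0+0+0+0+0+0+0+0+0+0+0+0+0+0+0 mod 2 = 1
  c[3] = d·G[:,3] = (11010010001100110111000101)·(01110001111000111100001111) mod 2 = 0+1+0+1+0+0+0+0+0+0+1+0+0+0+1+1+0+1+0+0+0+0+0+1+0+1 mod 2 = 0
  c[4] = d·G[:,4] = (11010010001100110111000101)·(01000000000000000000000000) mod 2 = 0+1+0+0+0+0+0+0+0+0+0+0+0+0+0+0+0+0+0+0+0+0+0+0+0+0 mod 2 = 1
  c[5] = d·G[:,5] = (11010010001100110111000101)·(00100000000000000000000000) mod 2 = 0+0+0+0+0+0+0+0+0+0+0+0+0+0+0+0+0+0+0+0+0+0+0+0+0+0 mod 2 = 0
  c[6] = d·G[:,6] = (11010010001100110111000101)·(00010000000000000000000000) mod 2 = 0+0+0+1+0+0+0+0+0+0+0+0+0+0+0+0+0+0+0+0+0+0+0+0+0+0 mod 2 = 1
  c[7] = d·G[:,7] = (11010010001100110111000101)·(00001111111000000011111111) mod 2 = 0+0+0+0+0+0+1+0+0+0+1+0+0+0+0+0+0+0+1+1+0+0+0+1+0+1 mod 2 = 0
  c[8] = d·G[:,8] = (11010010001100110111000101)·(00001000000000000000000000) mod 2 = 0+0+0+0+0+0+0+0+0+0+0+0+0+0+0+0+0+0+0+0+0+0+0+0+0+0 mod 2 = 0
  c[9] = d·G[:,9] = (11010010001100110111000101)·(00000100000000000000000000) mod 2 = 0+0+0+0+0+0+0+0+0+0+0+0+0+0+0+0+0+0+0+0+0+0+0+0+0+0 mod 2 = 0
  c[10] = d·G[:,10] = (11010010001100110111000101)·(00000010000000000000000000) mod 2 = 0+0+0+0+0+0+1+0+0+0+0+0+0+0+0+0+0+0+0+0+0+0+0+0+0+0 mod 2 = 1
  c[11] = d·G[:,11] = (11010010001100110111000101)·(00000001000000000000000000) mod 2 = 0+0+0+0+0+0+0+0+0+0+0+0+0+0+0+0+0+0+0+0+0+0+0+0+0+0 mod 2 = 0
  c[12] = d·G[:,12] = (11010010001100110111000101)·(00000000100000000000000000) mod 2 = 0+0+0+0+0+0+0+0+0+0+0+0+0+0+0+0+0+0+0+0+0+0+0+0+0+0 mod 2 = 0
  c[13] = d·G[:,13] = (11010010001100110111000101)·(00000000010000000000000000) mod 2 = 0+0+0+0+0+0+0+0+0+0+0+0+0+0+0+0+0+0+0+0+0+0+0+0+0+0 mod 2 = 0
  c[14] = d·G[:,14] = (11010010001100110111000101)·(00000000001000000000000000) mod 2 = 0+0+0+0+0+0+0+0+0+0+1+0+0+0+0+0+0+0+0+0+0+0+0+0+0+0 mod 2 = 1
  c[15] = d·G[:,15] = (11010010001100110111000101)·(00000000000111111111111111) mod 2 = 0+0+0+0+0+0+0+0+0+0+0+1+0+0+1+1+0+1+1+1+0+0+0+1+0+1 mod 2 = 0
  c[16] = d·G[:,16] = (11010010001100110111000101)·(00000000000100000000000000) mod 2 = 0+0+0+0+0+0+0+0+0+0+0+1+0+0+0+0+0+0+0+0+0+0+0+0+0+0 mod 2 = 1
  c[17] = d·G[:,17] = (11010010001100110111000101)·(00000000000010000000000000) mod 2 = 0+0+0+0+0+0+0+0+0+0+0+0+0+0+0+0+0+0+0+0+0+0+0+0+0+0 mod 2 = 0
  c[18] = d·G[:,18] = (11010010001100110111000101)·(00000000000001000000000000) mod 2 = 0+0+0+0+0+0+0+0+0+0+0+0+0+0+0+0+0+0+0+0+0+0+0+0+0+0 mod 2 = 0
  c[19] = d·G[:,19] = (11010010001100110111000101)·(00000000000000100000000000) mod 2 = 0+0+0+0+0+0+0+0+0+0+0+0+0+0+1+0+0+0+0+0+0+0+0+0+0+0 mod 2 = 1
  c[20] = d·G[:,20] = (11010010001100110111000101)·(00000000000000010000000000) mod 2 = 0+0+0+0+0+0+0+0+0+0+0+0+0+0+0+1+0+0+0+0+0+0+0+0+0+0 mod 2 = 1
  c[21] = d·G[:,21] = (11010010001100110111000101)·(00000000000000001000000000) mod 2 = 0+0+0+0+0+0+0+0+0+0+0+0+0+0+0+0+0+0+0+0+0+0+0+0+0+0 mod 2 = 0
  c[22] = d·G[:,22] = (11010010001100110111000101)·(00000000000000000100000000) mod 2 = 0+0+0+0+0+0+0+0+0+0+0+0+0+0+0+0+0+1+0+0+0+0+0+0+0+0 mod 2 = 1
  c[23] = d·G[:,23] = (11010010001100110111000101)·(00000000000000000010000000) mod 2 = 0+0+0+0+0+0+0+0+0+0+0+0+0+0+0+0+0+0+1+0+0+0+0+0+0+0 mod 2 = 1
  c[24] = d·G[:,24] = (11010010001100110111000101)·(00000000000000000001000000) mod 2 = 0+0+0+0+0+0+0+0+0+0+0+0+0+0+0+0+0+0+0+1+0+0+0+0+0+0 mod 2 = 1
  c[25] = d·G[:,25] = (11010010001100110111000101)·(00000000000000000000100000) mod 2 = 0+0+0+0+0+0+0+0+0+0+0+0+0+0+0+0+0+0+0+0+0+0+0+0+0+0 mod 2 = 0
  c[26] = d·G[:,26] = (11010010001100110111000101)·(00000000000000000000010000) mod 2 = 0+0+0+0+0+0+0+0+0+0+0+0+0+0+0+0+0+0+0+0+0+0+0+0+0+0 mod 2 = 0
  c[27] = d·G[:,27] = (11010010001100110111000101)·(00000000000000000000001000) mod 2 = 0+0+0+0+0+0+0+0+0+0+0+0+0+0+0+0+0+0+0+0+0+0+0+0+0+0 mod 2 = 0
  c[28] = d·G[:,28] = (11010010001100110111000101)·(00000000000000000000000100) mod 2 = 0+0+0+0+0+0+0+0+0+0+0+0+0+0+0+0+0+0+0+0+0+0+0+1+0+0 mod 2 = 1
  c[29] = d·G[:,29] = (11010010001100110111000101)·(00000000000000000000000010) mod 2 = 0+0+0+0+0+0+0+0+0+0+0+0+0+0+0+0+0+0+0+0+0+0+0+0+0+0 mod 2 = 0
  c[30] = d·G[:,30] = (11010010001100110111000101)·(00000000000000000000000001) mod 2 = 0+0+0+0+0+0+0+0+0+0+0+0+0+0+0+0+0+0+0+0+0+0+0+0+0+1 mod 2 = 1
Codeword = 1010101000100010100110111000101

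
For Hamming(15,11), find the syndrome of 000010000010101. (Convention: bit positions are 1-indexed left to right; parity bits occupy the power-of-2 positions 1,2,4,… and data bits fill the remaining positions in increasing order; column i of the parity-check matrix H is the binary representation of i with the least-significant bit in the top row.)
Syndrome s = H · r^T (mod 2), r = 000010000010101:
  s[0] = (101010101010101)·(000010000010101) mod 2 = 0+0+0+0+1+0+0+0+0+0+1+0+1+0+1 mod 2 = 0
  s[1] = (011001100110011)·(000010000010101) mod 2 = 0+0+0+0+0+0+0+0+0+0+1+0+0+0+1 mod 2 = 0
  s[2] = (000111100001111)·(000010000010101) mod 2 = 0+0+0+0+1+0+0+0+0+0+0+0+1+0+1 mod 2 = 1
  s[3] = (000000011111111)·(000010000010101) mod 2 = 0+0+0+0+0+0+0+0+0+0+1+0+1+0+1 mod 2 = 1
Syndrome = 0011
Non-zero syndrome: error at position 12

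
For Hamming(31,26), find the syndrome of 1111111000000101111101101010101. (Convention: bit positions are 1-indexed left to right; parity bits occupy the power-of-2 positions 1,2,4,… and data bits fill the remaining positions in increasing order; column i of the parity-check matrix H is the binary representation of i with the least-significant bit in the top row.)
Syndrome s = H · r^T (mod 2), r = 1111111000000101111101101010101:
  s[0] = (1010101010101010101010101010101)·(1111111000000101111101101010101) mod 2 = 1+0+1+0+1+0+1+0+0+0+0+0+0+0+0+0+1+0+1+0+0+0+1+0+1+0+1+0+1+0+1 mod 2 = 1
  s[1] = (0110011001100110011001100110011)·(1111111000000101111101101010101) mod 2 = 0+1+1+0+0+1+1+0+0+0+0+0+0+1+0+0+0+1+1+0+0+1+1+0+0+0+1+0+0+0+1 mod 2 = 1
  s[2] = (0001111000011110000111100001111)·(1111111000000101111101101010101) mod 2 = 0+0+0+1+1+1+1+0+0+0+0+0+0+1+0+0+0+0+0+1+0+1+1+0+0+0+0+0+1+0+1 mod 2 = 0
  s[3] = (0000000111111110000000011111111)·(1111111000000101111101101010101) mod 2 = 0+0+0+0+0+0+0+0+0+0+0+0+0+1+0+0+0+0+0+0+0+0+0+0+1+0+1+0+1+0+1 mod 2 = 1
  s[4] = (0000000000000001111111111111111)·(1111111000000101111101101010101) mod 2 = 0+0+0+0+0+0+0+0+0+0+0+0+0+0+0+1+1+1+1+1+0+1+1+0+1+0+1+0+1+0+1 mod 2 = 1
Syndrome = 11011
Non-zero syndrome: error at position 27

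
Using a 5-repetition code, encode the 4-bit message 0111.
Repeat each bit 5× and concatenate:
0→00000  1→11111  1→11111  1→11111
Codeword = 00000111111111111111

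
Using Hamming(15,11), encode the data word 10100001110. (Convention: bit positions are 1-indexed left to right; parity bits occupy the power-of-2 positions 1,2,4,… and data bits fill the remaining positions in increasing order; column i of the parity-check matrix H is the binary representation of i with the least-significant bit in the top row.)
Codeword c = d · G (mod 2), d = 10100001110:
  c[0] = d·G[:,0] = (10100001110)·(11011010101) mod 2 = 1+0+0+0+0+0+0+0+1+0+0 mod 2 = 0
  c[1] = d·G[:,1] = (10100001110)·(10110110011) mod 2 = 1+0+1+0+0+0+0+0+0+1+0 mod 2 = 1
  c[2] = d·G[:,2] = (10100001110)·(10000000000) mod 2 = 1+0+0+0+0+0+0+0+0+0+0 mod 2 = 1
  c[3] = d·G[:,3] = (10100001110)·(01110001111) mod 2 = 0+0+1+0+0+0+0+1+1+1+0 mod 2 = 0
  c[4] = d·G[:,4] = (10100001110)·(01000000000) mod 2 = 0+0+0+0+0+0+0+0+0+0+0 mod 2 = 0
  c[5] = d·G[:,5] = (10100001110)·(00100000000) mod 2 = 0+0+1+0+0+0+0+0+0+0+0 mod 2 = 1
  c[6] = d·G[:,6] = (10100001110)·(00010000000) mod 2 = 0+0+0+0+0+0+0+0+0+0+0 mod 2 = 0
  c[7] = d·G[:,7] = (10100001110)·(00001111111) mod 2 = 0+0+0+0+0+0+0+1+1+1+0 mod 2 = 1
  c[8] = d·G[:,8] = (10100001110)·(00001000000) mod 2 = 0+0+0+0+0+0+0+0+0+0+0 mod 2 = 0
  c[9] = d·G[:,9] = (10100001110)·(00000100000) mod 2 = 0+0+0+0+0+0+0+0+0+0+0 mod 2 = 0
  c[10] = d·G[:,10] = (10100001110)·(00000010000) mod 2 = 0+0+0+0+0+0+0+0+0+0+0 mod 2 = 0
  c[11] = d·G[:,11] = (10100001110)·(00000001000) mod 2 = 0+0+0+0+0+0+0+1+0+0+0 mod 2 = 1
  c[12] = d·G[:,12] = (10100001110)·(00000000100) mod 2 = 0+0+0+0+0+0+0+0+1+0+0 mod 2 = 1
  c[13] = d·G[:,13] = (10100001110)·(00000000010) mod 2 = 0+0+0+0+0+0+0+0+0+1+0 mod 2 = 1
  c[14] = d·G[:,14] = (10100001110)·(00000000001) mod 2 = 0+0+0+0+0+0+0+0+0+0+0 mod 2 = 0
Codeword = 011001010001110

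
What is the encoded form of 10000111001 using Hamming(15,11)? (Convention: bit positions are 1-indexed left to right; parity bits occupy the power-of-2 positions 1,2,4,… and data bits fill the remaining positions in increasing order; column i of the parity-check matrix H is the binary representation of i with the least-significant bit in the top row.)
Codeword c = d · G (mod 2), d = 10000111001:
  c[0] = d·G[:,0] = (10000111001)·(11011010101) mod 2 = 1+0+0+0+0+0+1+0+0+0+1 mod 2 = 1
  c[1] = d·G[:,1] = (10000111001)·(10110110011) mod 2 = 1+0+0+0+0+1+1+0+0+0+1 mod 2 = 0
  c[2] = d·G[:,2] = (10000111001)·(10000000000) mod 2 = 1+0+0+0+0+0+0+0+0+0+0 mod 2 = 1
  c[3] = d·G[:,3] = (10000111001)·(01110001111) mod 2 = 0+0+0+0+0+0+0+1+0+0+1 mod 2 = 0
  c[4] = d·G[:,4] = (10000111001)·(01000000000) mod 2 = 0+0+0+0+0+0+0+0+0+0+0 mod 2 = 0
  c[5] = d·G[:,5] = (10000111001)·(00100000000) mod 2 = 0+0+0+0+0+0+0+0+0+0+0 mod 2 = 0
  c[6] = d·G[:,6] = (10000111001)·(00010000000) mod 2 = 0+0+0+0+0+0+0+0+0+0+0 mod 2 = 0
  c[7] = d·G[:,7] = (10000111001)·(00001111111) mod 2 = 0+0+0+0+0+1+1+1+0+0+1 mod 2 = 0
  c[8] = d·G[:,8] = (10000111001)·(00001000000) mod 2 = 0+0+0+0+0+0+0+0+0+0+0 mod 2 = 0
  c[9] = d·G[:,9] = (10000111001)·(00000100000) mod 2 = 0+0+0+0+0+1+0+0+0+0+0 mod 2 = 1
  c[10] = d·G[:,10] = (10000111001)·(00000010000) mod 2 = 0+0+0+0+0+0+1+0+0+0+0 mod 2 = 1
  c[11] = d·G[:,11] = (10000111001)·(00000001000) mod 2 = 0+0+0+0+0+0+0+1+0+0+0 mod 2 = 1
  c[12] = d·G[:,12] = (10000111001)·(00000000100) mod 2 = 0+0+0+0+0+0+0+0+0+0+0 mod 2 = 0
  c[13] = d·G[:,13] = (10000111001)·(00000000010) mod 2 = 0+0+0+0+0+0+0+0+0+0+0 mod 2 = 0
  c[14] = d·G[:,14] = (10000111001)·(00000000001) mod 2 = 0+0+0+0+0+0+0+0+0+0+1 mod 2 = 1
Codeword = 101000000111001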